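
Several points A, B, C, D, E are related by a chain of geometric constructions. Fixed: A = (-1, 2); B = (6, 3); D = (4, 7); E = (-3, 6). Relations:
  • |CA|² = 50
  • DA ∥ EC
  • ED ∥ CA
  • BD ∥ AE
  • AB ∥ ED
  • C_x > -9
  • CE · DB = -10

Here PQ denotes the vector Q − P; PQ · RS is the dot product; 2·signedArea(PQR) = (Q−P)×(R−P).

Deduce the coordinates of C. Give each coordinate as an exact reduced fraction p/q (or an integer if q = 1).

1. C_x = -8  [ED ∥ CA ∩ DA ∥ EC]
2. C_y = 1  [ED ∥ CA ∩ DA ∥ EC]
   → C = (-8, 1)

C = (-8, 1)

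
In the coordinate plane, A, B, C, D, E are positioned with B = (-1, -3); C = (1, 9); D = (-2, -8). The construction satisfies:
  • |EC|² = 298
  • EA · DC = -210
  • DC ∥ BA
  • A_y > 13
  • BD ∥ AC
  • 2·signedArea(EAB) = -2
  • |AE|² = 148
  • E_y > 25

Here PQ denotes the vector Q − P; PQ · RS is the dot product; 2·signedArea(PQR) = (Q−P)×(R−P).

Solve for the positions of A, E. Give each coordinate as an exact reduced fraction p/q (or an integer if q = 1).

1. A_x = 2  [BD ∥ AC ∩ DC ∥ BA]
2. A_y = 14  [BD ∥ AC ∩ DC ∥ BA]
   → A = (2, 14)
3. E_x = 4  [2·signedArea(EAB) = -2 ∩ EA · DC = -210]
4. E_y = 26  [2·signedArea(EAB) = -2 ∩ EA · DC = -210]
   → E = (4, 26)

A = (2, 14)
E = (4, 26)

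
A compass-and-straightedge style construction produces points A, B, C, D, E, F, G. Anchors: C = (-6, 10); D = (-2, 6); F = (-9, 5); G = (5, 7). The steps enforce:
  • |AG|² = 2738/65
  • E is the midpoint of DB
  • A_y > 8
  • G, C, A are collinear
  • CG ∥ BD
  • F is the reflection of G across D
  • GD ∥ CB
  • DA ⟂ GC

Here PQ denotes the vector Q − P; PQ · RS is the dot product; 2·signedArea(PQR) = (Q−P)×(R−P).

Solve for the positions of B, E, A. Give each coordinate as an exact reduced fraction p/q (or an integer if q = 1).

A = (-82/65, 566/65)
B = (-13, 9)
E = (-15/2, 15/2)

1. B_x = -13  [CG ∥ BD ∩ GD ∥ CB]
2. B_y = 9  [CG ∥ BD ∩ GD ∥ CB]
   → B = (-13, 9)
3. E_x = -15/2  [E is the midpoint of DB]
4. E_y = 15/2  [E is the midpoint of DB]
   → E = (-15/2, 15/2)
5. A_x = -82/65  [G, C, A are collinear ∩ DA ⟂ GC]
6. A_y = 566/65  [G, C, A are collinear ∩ DA ⟂ GC]
   → A = (-82/65, 566/65)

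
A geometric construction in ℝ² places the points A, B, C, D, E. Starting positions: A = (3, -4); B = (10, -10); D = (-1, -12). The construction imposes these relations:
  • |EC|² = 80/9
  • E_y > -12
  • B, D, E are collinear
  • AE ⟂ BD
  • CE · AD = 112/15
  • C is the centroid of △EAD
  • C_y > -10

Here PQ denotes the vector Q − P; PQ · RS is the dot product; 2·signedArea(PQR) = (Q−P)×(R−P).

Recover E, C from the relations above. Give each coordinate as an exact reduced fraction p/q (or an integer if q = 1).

C = (157/75, -676/75)
E = (107/25, -276/25)

1. E_x = 107/25  [B, D, E are collinear ∩ AE ⟂ BD]
2. E_y = -276/25  [B, D, E are collinear ∩ AE ⟂ BD]
   → E = (107/25, -276/25)
3. C_x = 157/75  [C is the centroid of △EAD]
4. C_y = -676/75  [C is the centroid of △EAD]
   → C = (157/75, -676/75)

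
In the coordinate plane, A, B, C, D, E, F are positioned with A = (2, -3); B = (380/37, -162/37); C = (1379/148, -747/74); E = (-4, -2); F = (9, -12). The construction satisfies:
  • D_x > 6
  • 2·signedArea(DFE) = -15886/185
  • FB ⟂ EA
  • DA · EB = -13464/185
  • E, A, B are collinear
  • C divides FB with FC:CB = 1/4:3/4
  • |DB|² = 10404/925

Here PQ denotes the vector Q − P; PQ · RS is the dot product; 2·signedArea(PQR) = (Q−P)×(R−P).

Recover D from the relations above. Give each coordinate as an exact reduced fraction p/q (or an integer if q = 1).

1. D_x = 1288/185  [DA · EB = -13464/185 ∩ 2·signedArea(DFE) = -15886/185]
2. D_y = -708/185  [DA · EB = -13464/185 ∩ 2·signedArea(DFE) = -15886/185]
   → D = (1288/185, -708/185)

D = (1288/185, -708/185)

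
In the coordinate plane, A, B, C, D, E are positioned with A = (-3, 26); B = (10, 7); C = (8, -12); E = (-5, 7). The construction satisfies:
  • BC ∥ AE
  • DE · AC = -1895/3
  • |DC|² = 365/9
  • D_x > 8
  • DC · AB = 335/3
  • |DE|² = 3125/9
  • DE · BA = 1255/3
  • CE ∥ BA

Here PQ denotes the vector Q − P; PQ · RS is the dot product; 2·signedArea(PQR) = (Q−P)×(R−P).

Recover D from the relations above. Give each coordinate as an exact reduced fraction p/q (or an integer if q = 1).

D = (26/3, -17/3)

1. D_x = 26/3  [DE · BA = 1255/3 ∩ DE · AC = -1895/3]
2. D_y = -17/3  [DE · BA = 1255/3 ∩ DE · AC = -1895/3]
   → D = (26/3, -17/3)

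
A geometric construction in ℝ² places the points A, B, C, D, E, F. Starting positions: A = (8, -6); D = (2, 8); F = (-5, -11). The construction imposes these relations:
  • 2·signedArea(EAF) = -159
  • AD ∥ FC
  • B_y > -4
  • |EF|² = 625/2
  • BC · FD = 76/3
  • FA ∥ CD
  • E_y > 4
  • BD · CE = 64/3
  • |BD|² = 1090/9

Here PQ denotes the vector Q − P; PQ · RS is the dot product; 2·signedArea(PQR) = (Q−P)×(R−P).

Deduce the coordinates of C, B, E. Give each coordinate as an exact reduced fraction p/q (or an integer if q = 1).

B = (5/3, -3)
C = (-11, 3)
E = (7/2, 9/2)

1. C_x = -11  [FA ∥ CD ∩ AD ∥ FC]
2. C_y = 3  [FA ∥ CD ∩ AD ∥ FC]
   → C = (-11, 3)
3. E_x = 7/2  [line 5·x + -13·y + 41 = 0 ∩ |EF|² = 625/2]
4. E_y = 9/2  [line 5·x + -13·y + 41 = 0 ∩ |EF|² = 625/2]
   → E = (7/2, 9/2)
5. B_x = 5/3  [BC · FD = 76/3 ∩ BD · CE = 64/3]
6. B_y = -3  [BC · FD = 76/3 ∩ BD · CE = 64/3]
   → B = (5/3, -3)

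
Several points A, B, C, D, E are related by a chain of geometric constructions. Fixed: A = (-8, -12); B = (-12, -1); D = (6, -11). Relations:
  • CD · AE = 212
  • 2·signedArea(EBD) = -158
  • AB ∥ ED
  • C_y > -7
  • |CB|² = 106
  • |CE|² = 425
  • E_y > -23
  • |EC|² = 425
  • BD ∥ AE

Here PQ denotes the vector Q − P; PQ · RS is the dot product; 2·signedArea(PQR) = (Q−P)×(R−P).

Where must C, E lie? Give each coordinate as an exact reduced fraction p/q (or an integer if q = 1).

C = (-3, -6)
E = (10, -22)

1. E_x = 10  [AB ∥ ED ∩ BD ∥ AE]
2. E_y = -22  [AB ∥ ED ∩ BD ∥ AE]
   → E = (10, -22)
3. C_x = -3  [line -18·x + 10·y + 6 = 0 ∩ |CE|² = 425]
4. C_y = -6  [line -18·x + 10·y + 6 = 0 ∩ |CE|² = 425]
   → C = (-3, -6)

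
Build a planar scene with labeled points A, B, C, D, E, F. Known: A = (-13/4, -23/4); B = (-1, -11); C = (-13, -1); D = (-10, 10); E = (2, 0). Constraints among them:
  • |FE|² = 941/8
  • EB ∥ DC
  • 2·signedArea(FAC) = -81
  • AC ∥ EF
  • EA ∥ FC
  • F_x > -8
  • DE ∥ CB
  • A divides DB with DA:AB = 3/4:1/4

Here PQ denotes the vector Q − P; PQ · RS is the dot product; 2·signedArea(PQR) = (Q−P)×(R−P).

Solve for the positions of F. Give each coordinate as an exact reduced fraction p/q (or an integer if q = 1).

F = (-31/4, 19/4)

1. F_x = -31/4  [EA ∥ FC ∩ AC ∥ EF]
2. F_y = 19/4  [EA ∥ FC ∩ AC ∥ EF]
   → F = (-31/4, 19/4)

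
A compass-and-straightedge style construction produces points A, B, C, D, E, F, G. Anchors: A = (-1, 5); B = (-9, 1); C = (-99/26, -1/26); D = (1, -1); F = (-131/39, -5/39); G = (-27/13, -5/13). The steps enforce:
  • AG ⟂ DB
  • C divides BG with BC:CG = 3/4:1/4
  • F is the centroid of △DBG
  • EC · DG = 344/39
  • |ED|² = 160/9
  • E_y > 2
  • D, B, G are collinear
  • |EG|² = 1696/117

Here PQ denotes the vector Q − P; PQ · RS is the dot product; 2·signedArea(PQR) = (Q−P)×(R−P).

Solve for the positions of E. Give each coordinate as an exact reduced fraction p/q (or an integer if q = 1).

1. E_x = -1/3  [line 40/13·x + -8/13·y + 112/39 = 0 ∩ |ED|² = 160/9]
2. E_y = 3  [line 40/13·x + -8/13·y + 112/39 = 0 ∩ |ED|² = 160/9]
   → E = (-1/3, 3)

E = (-1/3, 3)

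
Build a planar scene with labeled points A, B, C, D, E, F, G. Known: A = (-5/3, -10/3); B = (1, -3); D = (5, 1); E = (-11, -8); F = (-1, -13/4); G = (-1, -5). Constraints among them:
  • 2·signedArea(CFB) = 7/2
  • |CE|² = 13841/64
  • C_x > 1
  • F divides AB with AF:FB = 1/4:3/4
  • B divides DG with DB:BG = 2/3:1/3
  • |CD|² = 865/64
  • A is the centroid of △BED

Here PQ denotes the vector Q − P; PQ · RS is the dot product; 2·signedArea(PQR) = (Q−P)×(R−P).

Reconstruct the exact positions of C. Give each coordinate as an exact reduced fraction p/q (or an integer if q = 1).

C = (2, -9/8)

1. C_x = 2  [line -1/4·x + 2·y + 11/4 = 0 ∩ |CE|² = 13841/64]
2. C_y = -9/8  [line -1/4·x + 2·y + 11/4 = 0 ∩ |CE|² = 13841/64]
   → C = (2, -9/8)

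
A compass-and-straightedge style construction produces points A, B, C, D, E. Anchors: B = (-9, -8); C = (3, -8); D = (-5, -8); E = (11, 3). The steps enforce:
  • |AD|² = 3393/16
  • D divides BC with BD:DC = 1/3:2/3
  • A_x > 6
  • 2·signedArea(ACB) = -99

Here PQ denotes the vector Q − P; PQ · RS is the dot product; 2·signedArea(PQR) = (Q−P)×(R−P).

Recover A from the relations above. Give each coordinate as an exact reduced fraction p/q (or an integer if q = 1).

1. A_y = 1/4  [2·signedArea(ACB) = -99]
2. A_x = 7  [|AD|² = 3393/16]
   → A = (7, 1/4)

A = (7, 1/4)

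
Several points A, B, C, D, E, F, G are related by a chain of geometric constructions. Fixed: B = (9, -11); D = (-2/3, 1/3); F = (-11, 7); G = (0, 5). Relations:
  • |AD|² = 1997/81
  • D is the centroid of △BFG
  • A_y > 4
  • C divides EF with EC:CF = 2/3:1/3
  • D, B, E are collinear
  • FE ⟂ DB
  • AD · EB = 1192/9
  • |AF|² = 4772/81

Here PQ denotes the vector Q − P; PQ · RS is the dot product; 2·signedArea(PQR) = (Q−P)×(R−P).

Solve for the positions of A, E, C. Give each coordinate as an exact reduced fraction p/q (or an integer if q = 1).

A = (-35/9, 37/9)
C = (-60529/5991, 46519/5991)
E = (-16595/1997, 18561/1997)

1. E_x = -16595/1997  [D, B, E are collinear ∩ FE ⟂ DB]
2. E_y = 18561/1997  [D, B, E are collinear ∩ FE ⟂ DB]
   → E = (-16595/1997, 18561/1997)
3. C_x = -60529/5991  [C divides EF with EC:CF = 2/3:1/3]
4. C_y = 46519/5991  [C divides EF with EC:CF = 2/3:1/3]
   → C = (-60529/5991, 46519/5991)
5. A_x = -35/9  [line -34568/1997·x + 40528/1997·y + -2709416/17973 = 0 ∩ |AD|² = 1997/81]
6. A_y = 37/9  [line -34568/1997·x + 40528/1997·y + -2709416/17973 = 0 ∩ |AD|² = 1997/81]
   → A = (-35/9, 37/9)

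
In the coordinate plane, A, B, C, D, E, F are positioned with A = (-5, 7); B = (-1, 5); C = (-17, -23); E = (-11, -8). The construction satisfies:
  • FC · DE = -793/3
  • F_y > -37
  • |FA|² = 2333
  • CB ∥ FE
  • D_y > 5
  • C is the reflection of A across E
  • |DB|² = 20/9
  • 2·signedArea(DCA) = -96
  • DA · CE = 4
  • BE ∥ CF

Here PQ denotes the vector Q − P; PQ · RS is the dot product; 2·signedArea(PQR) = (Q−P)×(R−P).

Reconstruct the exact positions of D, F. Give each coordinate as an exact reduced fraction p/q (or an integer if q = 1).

1. D_x = -7/3  [2·signedArea(DCA) = -96 ∩ DA · CE = 4]
2. D_y = 17/3  [2·signedArea(DCA) = -96 ∩ DA · CE = 4]
   → D = (-7/3, 17/3)
3. F_x = -27  [CB ∥ FE ∩ BE ∥ CF]
4. F_y = -36  [CB ∥ FE ∩ BE ∥ CF]
   → F = (-27, -36)

D = (-7/3, 17/3)
F = (-27, -36)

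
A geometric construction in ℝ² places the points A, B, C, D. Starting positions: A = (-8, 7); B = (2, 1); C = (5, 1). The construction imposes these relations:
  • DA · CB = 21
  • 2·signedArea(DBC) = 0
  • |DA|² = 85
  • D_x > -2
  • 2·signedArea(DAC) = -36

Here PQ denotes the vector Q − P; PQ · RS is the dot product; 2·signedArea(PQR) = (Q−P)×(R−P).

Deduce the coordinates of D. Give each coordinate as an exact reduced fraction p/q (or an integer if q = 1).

1. D_x = -1  [2·signedArea(DBC) = 0 ∩ DA · CB = 21]
2. D_y = 1  [2·signedArea(DBC) = 0 ∩ DA · CB = 21]
   → D = (-1, 1)

D = (-1, 1)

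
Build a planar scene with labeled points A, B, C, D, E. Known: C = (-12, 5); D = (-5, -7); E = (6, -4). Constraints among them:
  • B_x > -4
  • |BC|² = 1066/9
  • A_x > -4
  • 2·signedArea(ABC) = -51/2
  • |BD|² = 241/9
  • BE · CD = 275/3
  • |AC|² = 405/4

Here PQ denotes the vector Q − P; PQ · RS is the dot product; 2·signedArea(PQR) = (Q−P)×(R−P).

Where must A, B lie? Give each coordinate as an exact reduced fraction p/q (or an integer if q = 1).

1. B_x = -11/3  [line -7·x + 12·y + -5/3 = 0 ∩ |BD|² = 241/9]
2. B_y = -2  [line -7·x + 12·y + -5/3 = 0 ∩ |BD|² = 241/9]
   → B = (-11/3, -2)
3. A_x = -3  [line -7·x + -25/3·y + -101/6 = 0 ∩ |AC|² = 405/4]
4. A_y = 1/2  [line -7·x + -25/3·y + -101/6 = 0 ∩ |AC|² = 405/4]
   → A = (-3, 1/2)

A = (-3, 1/2)
B = (-11/3, -2)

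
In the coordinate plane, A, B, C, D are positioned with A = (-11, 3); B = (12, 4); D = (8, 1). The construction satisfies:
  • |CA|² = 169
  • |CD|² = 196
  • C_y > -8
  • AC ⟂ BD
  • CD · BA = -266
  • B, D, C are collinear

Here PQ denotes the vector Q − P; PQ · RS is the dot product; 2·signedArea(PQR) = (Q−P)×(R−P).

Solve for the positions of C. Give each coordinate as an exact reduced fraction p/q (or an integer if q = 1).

C = (-16/5, -37/5)

1. C_x = -16/5  [B, D, C are collinear ∩ AC ⟂ BD]
2. C_y = -37/5  [B, D, C are collinear ∩ AC ⟂ BD]
   → C = (-16/5, -37/5)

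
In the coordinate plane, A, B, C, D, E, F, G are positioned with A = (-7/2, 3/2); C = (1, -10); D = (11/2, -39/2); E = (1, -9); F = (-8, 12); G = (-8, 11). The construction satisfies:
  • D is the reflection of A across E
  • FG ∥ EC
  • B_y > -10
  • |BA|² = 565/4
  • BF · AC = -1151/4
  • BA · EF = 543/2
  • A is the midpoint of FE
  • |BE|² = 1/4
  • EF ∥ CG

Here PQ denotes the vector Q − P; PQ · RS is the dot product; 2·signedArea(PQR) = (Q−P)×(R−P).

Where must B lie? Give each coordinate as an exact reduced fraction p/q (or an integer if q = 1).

B = (1, -19/2)

1. B_x = 1  [BF · AC = -1151/4 ∩ BA · EF = 543/2]
2. B_y = -19/2  [BF · AC = -1151/4 ∩ BA · EF = 543/2]
   → B = (1, -19/2)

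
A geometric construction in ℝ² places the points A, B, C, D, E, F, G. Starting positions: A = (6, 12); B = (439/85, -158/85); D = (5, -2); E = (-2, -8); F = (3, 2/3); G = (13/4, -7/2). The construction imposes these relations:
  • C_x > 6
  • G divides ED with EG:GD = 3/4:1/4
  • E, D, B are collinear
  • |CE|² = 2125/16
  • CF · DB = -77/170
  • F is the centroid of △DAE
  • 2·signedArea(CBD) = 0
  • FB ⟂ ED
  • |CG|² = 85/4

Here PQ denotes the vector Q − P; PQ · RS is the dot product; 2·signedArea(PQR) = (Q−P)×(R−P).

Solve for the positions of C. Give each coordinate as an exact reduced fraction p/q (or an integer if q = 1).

1. C_x = 27/4  [2·signedArea(CBD) = 0 ∩ CF · DB = -77/170]
2. C_y = -1/2  [2·signedArea(CBD) = 0 ∩ CF · DB = -77/170]
   → C = (27/4, -1/2)

C = (27/4, -1/2)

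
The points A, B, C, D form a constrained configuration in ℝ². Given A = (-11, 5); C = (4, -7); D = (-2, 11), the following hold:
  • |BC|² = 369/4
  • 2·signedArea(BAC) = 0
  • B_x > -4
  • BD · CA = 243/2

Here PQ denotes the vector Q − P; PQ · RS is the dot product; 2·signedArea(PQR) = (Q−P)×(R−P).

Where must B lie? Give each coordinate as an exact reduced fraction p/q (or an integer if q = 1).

1. B_x = -7/2  [2·signedArea(BAC) = 0 ∩ BD · CA = 243/2]
2. B_y = -1  [2·signedArea(BAC) = 0 ∩ BD · CA = 243/2]
   → B = (-7/2, -1)

B = (-7/2, -1)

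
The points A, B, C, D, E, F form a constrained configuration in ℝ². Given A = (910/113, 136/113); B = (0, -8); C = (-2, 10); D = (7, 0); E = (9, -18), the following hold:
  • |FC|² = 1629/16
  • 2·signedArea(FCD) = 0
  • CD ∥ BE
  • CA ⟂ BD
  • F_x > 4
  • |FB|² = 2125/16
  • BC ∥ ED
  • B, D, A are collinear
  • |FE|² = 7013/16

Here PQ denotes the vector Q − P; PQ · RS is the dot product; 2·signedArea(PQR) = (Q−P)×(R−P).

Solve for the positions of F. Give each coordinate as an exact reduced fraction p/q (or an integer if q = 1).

F = (19/4, 5/2)

1. F_x = 19/4  [line 10·x + 9·y + -70 = 0 ∩ |FC|² = 1629/16]
2. F_y = 5/2  [line 10·x + 9·y + -70 = 0 ∩ |FC|² = 1629/16]
   → F = (19/4, 5/2)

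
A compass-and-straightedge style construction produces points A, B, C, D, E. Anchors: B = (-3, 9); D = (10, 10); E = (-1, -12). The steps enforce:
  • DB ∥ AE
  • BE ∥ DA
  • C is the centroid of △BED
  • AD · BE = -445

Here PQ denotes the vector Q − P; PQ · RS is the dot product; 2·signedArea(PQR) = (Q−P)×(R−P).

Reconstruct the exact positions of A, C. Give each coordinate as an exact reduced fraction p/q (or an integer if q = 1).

A = (12, -11)
C = (2, 7/3)

1. A_x = 12  [DB ∥ AE ∩ BE ∥ DA]
2. A_y = -11  [DB ∥ AE ∩ BE ∥ DA]
   → A = (12, -11)
3. C_x = 2  [C is the centroid of △BED]
4. C_y = 7/3  [C is the centroid of △BED]
   → C = (2, 7/3)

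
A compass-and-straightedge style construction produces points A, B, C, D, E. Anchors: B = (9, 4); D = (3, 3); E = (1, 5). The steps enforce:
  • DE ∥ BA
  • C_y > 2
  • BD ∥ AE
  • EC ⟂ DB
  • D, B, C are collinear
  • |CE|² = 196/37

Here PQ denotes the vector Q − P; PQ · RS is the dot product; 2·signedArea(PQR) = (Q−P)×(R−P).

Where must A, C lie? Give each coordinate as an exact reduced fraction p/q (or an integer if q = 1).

A = (7, 6)
C = (51/37, 101/37)

1. A_x = 7  [BD ∥ AE ∩ DE ∥ BA]
2. A_y = 6  [BD ∥ AE ∩ DE ∥ BA]
   → A = (7, 6)
3. C_x = 51/37  [D, B, C are collinear ∩ EC ⟂ DB]
4. C_y = 101/37  [D, B, C are collinear ∩ EC ⟂ DB]
   → C = (51/37, 101/37)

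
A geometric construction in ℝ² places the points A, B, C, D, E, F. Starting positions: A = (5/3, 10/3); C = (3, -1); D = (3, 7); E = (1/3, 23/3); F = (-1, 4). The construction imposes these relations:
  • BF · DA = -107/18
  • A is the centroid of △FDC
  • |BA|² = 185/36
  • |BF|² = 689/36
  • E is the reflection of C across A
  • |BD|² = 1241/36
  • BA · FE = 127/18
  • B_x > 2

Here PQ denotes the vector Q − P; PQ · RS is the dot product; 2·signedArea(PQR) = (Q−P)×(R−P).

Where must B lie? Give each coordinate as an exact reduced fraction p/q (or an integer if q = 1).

B = (7/3, 7/6)

1. B_x = 7/3  [line -4/3·x + -11/3·y + 133/18 = 0 ∩ |BD|² = 1241/36]
2. B_y = 7/6  [line -4/3·x + -11/3·y + 133/18 = 0 ∩ |BD|² = 1241/36]
   → B = (7/3, 7/6)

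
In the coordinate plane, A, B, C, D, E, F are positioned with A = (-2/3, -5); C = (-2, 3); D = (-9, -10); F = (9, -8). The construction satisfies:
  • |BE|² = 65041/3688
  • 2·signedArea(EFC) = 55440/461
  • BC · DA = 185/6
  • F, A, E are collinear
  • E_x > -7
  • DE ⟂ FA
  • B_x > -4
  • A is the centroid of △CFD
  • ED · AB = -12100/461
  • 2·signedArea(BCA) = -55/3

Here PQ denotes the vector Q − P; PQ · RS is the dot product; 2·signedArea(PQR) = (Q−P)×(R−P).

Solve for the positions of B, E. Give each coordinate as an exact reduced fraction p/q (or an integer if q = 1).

B = (-15/4, -1/4)
E = (-3159/461, -1420/461)

1. B_x = -15/4  [2·signedArea(BCA) = -55/3 ∩ BC · DA = 185/6]
2. B_y = -1/4  [2·signedArea(BCA) = -55/3 ∩ BC · DA = 185/6]
   → B = (-15/4, -1/4)
3. E_x = -3159/461  [F, A, E are collinear ∩ DE ⟂ FA]
4. E_y = -1420/461  [F, A, E are collinear ∩ DE ⟂ FA]
   → E = (-3159/461, -1420/461)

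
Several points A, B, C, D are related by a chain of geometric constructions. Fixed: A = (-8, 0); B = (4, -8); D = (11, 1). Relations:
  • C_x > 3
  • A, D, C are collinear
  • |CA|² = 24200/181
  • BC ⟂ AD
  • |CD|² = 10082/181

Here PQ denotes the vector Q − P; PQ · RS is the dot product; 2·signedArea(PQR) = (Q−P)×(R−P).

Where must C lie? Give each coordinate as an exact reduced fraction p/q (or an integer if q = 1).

1. C_x = 642/181  [A, D, C are collinear ∩ BC ⟂ AD]
2. C_y = 110/181  [A, D, C are collinear ∩ BC ⟂ AD]
   → C = (642/181, 110/181)

C = (642/181, 110/181)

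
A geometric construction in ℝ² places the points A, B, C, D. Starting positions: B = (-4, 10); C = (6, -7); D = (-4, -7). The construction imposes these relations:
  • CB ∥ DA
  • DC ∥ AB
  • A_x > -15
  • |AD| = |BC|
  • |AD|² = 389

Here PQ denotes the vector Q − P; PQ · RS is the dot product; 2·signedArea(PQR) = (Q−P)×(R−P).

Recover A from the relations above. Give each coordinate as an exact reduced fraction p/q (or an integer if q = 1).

1. A_x = -14  [DC ∥ AB ∩ CB ∥ DA]
2. A_y = 10  [DC ∥ AB ∩ CB ∥ DA]
   → A = (-14, 10)

A = (-14, 10)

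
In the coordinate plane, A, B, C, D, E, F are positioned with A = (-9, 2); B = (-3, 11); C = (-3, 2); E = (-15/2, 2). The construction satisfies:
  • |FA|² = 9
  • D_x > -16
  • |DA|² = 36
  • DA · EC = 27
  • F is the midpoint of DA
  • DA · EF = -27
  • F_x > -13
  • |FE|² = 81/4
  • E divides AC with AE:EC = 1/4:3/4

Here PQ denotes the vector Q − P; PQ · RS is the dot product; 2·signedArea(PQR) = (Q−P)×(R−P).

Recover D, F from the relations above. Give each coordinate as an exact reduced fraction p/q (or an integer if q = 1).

D = (-15, 2)
F = (-12, 2)

1. D_x = -15  [DA · EC = 27]
2. D_y = 2  [|DA|² = 36]
   → D = (-15, 2)
3. F_x = -12  [F is the midpoint of DA]
4. F_y = 2  [F is the midpoint of DA]
   → F = (-12, 2)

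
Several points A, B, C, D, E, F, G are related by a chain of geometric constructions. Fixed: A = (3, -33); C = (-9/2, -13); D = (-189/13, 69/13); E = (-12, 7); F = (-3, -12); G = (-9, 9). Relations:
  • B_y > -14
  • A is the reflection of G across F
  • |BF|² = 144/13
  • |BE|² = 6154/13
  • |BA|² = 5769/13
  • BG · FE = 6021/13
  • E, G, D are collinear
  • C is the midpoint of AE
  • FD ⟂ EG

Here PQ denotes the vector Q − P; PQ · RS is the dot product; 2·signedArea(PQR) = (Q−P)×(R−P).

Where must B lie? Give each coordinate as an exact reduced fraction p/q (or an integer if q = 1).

1. B_x = -75/13  [line 9·x + -19·y + -2745/13 = 0 ∩ |BA|² = 5769/13]
2. B_y = -180/13  [line 9·x + -19·y + -2745/13 = 0 ∩ |BA|² = 5769/13]
   → B = (-75/13, -180/13)

B = (-75/13, -180/13)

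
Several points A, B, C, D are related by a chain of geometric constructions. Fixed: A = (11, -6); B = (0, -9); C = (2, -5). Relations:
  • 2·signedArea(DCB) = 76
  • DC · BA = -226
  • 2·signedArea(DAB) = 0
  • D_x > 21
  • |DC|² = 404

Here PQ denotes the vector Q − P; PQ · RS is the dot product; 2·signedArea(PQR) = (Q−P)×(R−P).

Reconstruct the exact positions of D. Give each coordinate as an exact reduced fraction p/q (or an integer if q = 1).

D = (22, -3)

1. D_x = 22  [2·signedArea(DAB) = 0 ∩ DC · BA = -226]
2. D_y = -3  [2·signedArea(DAB) = 0 ∩ DC · BA = -226]
   → D = (22, -3)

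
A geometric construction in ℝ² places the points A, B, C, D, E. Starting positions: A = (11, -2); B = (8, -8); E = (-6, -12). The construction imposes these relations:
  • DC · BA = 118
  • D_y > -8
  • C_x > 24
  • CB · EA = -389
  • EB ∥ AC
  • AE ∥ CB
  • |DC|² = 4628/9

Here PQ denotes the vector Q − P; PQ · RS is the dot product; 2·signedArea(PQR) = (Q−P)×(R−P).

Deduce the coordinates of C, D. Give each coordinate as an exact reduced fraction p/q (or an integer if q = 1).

1. C_x = 25  [AE ∥ CB ∩ EB ∥ AC]
2. C_y = 2  [AE ∥ CB ∩ EB ∥ AC]
   → C = (25, 2)
3. D_x = 13/3  [line -3·x + -6·y + -31 = 0 ∩ |DC|² = 4628/9]
4. D_y = -22/3  [line -3·x + -6·y + -31 = 0 ∩ |DC|² = 4628/9]
   → D = (13/3, -22/3)

C = (25, 2)
D = (13/3, -22/3)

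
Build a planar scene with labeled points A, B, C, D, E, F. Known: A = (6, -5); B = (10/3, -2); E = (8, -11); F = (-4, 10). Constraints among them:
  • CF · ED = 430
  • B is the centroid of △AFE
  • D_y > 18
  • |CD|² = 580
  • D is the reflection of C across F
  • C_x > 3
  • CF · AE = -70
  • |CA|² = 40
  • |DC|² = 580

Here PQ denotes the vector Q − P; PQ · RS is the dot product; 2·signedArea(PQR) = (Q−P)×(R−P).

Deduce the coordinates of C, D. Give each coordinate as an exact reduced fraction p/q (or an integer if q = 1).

C = (4, 1)
D = (-12, 19)

1. C_x = 4  [line -2·x + 6·y + 2 = 0 ∩ |CA|² = 40]
2. C_y = 1  [line -2·x + 6·y + 2 = 0 ∩ |CA|² = 40]
   → C = (4, 1)
3. D_x = -12  [CF · ED = 430 ∩ D is the reflection of C across F]
4. D_y = 19  [CF · ED = 430 ∩ D is the reflection of C across F]
   → D = (-12, 19)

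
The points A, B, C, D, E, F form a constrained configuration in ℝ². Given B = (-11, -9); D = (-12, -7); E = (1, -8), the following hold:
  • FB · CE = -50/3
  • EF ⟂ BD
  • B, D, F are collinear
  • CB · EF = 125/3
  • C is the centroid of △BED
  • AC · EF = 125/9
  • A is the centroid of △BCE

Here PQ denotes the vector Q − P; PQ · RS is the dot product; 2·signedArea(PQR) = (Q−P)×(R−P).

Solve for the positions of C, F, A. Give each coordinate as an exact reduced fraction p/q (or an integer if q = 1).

A = (-52/9, -25/3)
C = (-22/3, -8)
F = (-9, -13)

1. C_x = -22/3  [C is the centroid of △BED]
2. C_y = -8  [C is the centroid of △BED]
   → C = (-22/3, -8)
3. F_x = -9  [B, D, F are collinear ∩ EF ⟂ BD]
4. F_y = -13  [B, D, F are collinear ∩ EF ⟂ BD]
   → F = (-9, -13)
5. A_x = -52/9  [A is the centroid of △BCE]
6. A_y = -25/3  [A is the centroid of △BCE]
   → A = (-52/9, -25/3)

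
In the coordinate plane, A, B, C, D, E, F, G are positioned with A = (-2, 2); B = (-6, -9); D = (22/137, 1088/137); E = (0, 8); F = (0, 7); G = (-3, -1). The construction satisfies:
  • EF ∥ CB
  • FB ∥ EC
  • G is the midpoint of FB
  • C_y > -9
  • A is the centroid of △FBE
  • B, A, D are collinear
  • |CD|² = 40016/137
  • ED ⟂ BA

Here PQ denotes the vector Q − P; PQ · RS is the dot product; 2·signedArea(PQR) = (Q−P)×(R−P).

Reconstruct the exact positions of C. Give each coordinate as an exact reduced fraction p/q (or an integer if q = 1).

C = (-6, -8)

1. C_x = -6  [EF ∥ CB ∩ FB ∥ EC]
2. C_y = -8  [EF ∥ CB ∩ FB ∥ EC]
   → C = (-6, -8)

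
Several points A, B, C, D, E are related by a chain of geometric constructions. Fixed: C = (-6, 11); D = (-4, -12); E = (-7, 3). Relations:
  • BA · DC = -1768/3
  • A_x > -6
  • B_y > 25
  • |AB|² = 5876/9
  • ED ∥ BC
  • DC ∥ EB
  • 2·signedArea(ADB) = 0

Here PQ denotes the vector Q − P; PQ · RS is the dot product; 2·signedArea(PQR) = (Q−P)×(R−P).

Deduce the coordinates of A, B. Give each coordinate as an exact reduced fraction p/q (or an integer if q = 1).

1. B_x = -9  [ED ∥ BC ∩ DC ∥ EB]
2. B_y = 26  [ED ∥ BC ∩ DC ∥ EB]
   → B = (-9, 26)
3. A_x = -17/3  [2·signedArea(ADB) = 0 ∩ BA · DC = -1768/3]
4. A_y = 2/3  [2·signedArea(ADB) = 0 ∩ BA · DC = -1768/3]
   → A = (-17/3, 2/3)

A = (-17/3, 2/3)
B = (-9, 26)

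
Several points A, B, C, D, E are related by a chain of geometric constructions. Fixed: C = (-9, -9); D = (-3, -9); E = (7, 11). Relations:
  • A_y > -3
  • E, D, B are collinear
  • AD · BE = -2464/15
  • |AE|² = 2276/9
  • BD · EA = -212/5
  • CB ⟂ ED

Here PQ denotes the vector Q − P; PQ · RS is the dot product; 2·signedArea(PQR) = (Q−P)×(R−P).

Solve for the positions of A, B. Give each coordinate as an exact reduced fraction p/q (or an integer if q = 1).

A = (-5/3, -7/3)
B = (-21/5, -57/5)

1. B_x = -21/5  [E, D, B are collinear ∩ CB ⟂ ED]
2. B_y = -57/5  [E, D, B are collinear ∩ CB ⟂ ED]
   → B = (-21/5, -57/5)
3. A_x = -5/3  [line -56/5·x + -112/5·y + -1064/15 = 0 ∩ |AE|² = 2276/9]
4. A_y = -7/3  [line -56/5·x + -112/5·y + -1064/15 = 0 ∩ |AE|² = 2276/9]
   → A = (-5/3, -7/3)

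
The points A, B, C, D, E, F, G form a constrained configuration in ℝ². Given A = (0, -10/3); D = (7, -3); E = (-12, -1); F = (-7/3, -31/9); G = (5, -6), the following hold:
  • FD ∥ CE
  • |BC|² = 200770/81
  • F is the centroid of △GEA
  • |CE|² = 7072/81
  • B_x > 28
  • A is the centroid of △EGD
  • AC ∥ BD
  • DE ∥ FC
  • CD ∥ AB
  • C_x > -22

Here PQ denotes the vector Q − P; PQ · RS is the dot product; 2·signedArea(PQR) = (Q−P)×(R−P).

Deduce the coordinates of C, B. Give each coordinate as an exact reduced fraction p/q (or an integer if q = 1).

B = (85/3, -44/9)
C = (-64/3, -13/9)

1. C_x = -64/3  [FD ∥ CE ∩ DE ∥ FC]
2. C_y = -13/9  [FD ∥ CE ∩ DE ∥ FC]
   → C = (-64/3, -13/9)
3. B_x = 85/3  [AC ∥ BD ∩ CD ∥ AB]
4. B_y = -44/9  [AC ∥ BD ∩ CD ∥ AB]
   → B = (85/3, -44/9)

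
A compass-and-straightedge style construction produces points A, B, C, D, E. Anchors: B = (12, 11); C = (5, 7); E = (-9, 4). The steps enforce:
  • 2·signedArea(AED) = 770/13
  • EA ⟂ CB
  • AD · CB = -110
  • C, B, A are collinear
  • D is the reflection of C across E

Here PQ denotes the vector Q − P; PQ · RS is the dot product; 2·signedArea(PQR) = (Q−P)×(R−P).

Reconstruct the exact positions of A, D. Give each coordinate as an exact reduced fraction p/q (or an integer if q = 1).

1. A_x = -89/13  [C, B, A are collinear ∩ EA ⟂ CB]
2. A_y = 3/13  [C, B, A are collinear ∩ EA ⟂ CB]
   → A = (-89/13, 3/13)
3. D_x = -23  [D is the reflection of C across E]
4. D_y = 1  [D is the reflection of C across E]
   → D = (-23, 1)

A = (-89/13, 3/13)
D = (-23, 1)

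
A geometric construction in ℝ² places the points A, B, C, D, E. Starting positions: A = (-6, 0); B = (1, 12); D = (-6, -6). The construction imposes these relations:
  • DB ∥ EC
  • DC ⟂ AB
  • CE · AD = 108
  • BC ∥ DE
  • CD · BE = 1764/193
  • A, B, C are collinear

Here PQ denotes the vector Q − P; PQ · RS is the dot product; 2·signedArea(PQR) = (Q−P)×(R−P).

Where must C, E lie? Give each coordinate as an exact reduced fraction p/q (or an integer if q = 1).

C = (-1662/193, -864/193)
E = (-3013/193, -4338/193)

1. C_x = -1662/193  [A, B, C are collinear ∩ DC ⟂ AB]
2. C_y = -864/193  [A, B, C are collinear ∩ DC ⟂ AB]
   → C = (-1662/193, -864/193)
3. E_x = -3013/193  [DB ∥ EC ∩ BC ∥ DE]
4. E_y = -4338/193  [DB ∥ EC ∩ BC ∥ DE]
   → E = (-3013/193, -4338/193)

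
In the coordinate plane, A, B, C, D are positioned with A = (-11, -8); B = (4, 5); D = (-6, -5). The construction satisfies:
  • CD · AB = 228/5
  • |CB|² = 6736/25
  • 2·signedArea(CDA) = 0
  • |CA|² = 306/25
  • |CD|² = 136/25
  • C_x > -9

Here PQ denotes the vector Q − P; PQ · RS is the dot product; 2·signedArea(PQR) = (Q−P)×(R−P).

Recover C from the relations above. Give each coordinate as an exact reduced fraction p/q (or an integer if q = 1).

C = (-8, -31/5)

1. C_x = -8  [2·signedArea(CDA) = 0 ∩ CD · AB = 228/5]
2. C_y = -31/5  [2·signedArea(CDA) = 0 ∩ CD · AB = 228/5]
   → C = (-8, -31/5)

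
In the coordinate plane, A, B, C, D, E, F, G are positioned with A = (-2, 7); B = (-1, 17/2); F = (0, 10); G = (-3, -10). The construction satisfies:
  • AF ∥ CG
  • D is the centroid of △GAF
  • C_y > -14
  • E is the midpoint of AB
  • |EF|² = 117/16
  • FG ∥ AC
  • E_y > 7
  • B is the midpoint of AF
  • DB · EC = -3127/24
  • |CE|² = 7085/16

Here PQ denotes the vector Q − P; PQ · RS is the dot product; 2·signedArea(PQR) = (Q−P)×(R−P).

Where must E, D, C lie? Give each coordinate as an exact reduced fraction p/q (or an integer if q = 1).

C = (-5, -13)
D = (-5/3, 7/3)
E = (-3/2, 31/4)

1. E_x = -3/2  [E is the midpoint of AB]
2. E_y = 31/4  [E is the midpoint of AB]
   → E = (-3/2, 31/4)
3. D_x = -5/3  [D is the centroid of △GAF]
4. D_y = 7/3  [D is the centroid of △GAF]
   → D = (-5/3, 7/3)
5. C_x = -5  [AF ∥ CG ∩ FG ∥ AC]
6. C_y = -13  [AF ∥ CG ∩ FG ∥ AC]
   → C = (-5, -13)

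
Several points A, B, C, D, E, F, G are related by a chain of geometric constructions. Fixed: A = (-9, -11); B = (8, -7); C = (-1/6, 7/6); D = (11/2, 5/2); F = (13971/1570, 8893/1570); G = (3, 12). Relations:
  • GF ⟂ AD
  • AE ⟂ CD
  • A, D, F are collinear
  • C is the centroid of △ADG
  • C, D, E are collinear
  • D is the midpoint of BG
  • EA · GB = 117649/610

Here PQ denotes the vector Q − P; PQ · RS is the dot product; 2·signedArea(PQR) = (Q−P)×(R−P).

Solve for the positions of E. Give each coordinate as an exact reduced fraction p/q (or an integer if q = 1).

E = (-3431/305, -879/610)

1. E_x = -3431/305  [C, D, E are collinear ∩ AE ⟂ CD]
2. E_y = -879/610  [C, D, E are collinear ∩ AE ⟂ CD]
   → E = (-3431/305, -879/610)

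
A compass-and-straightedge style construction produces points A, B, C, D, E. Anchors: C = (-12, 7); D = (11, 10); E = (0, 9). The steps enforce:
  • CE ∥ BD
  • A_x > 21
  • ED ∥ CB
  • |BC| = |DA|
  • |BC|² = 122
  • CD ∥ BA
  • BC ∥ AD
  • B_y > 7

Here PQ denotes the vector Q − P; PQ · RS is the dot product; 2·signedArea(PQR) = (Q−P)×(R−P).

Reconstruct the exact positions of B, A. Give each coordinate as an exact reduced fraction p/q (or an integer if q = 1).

A = (22, 11)
B = (-1, 8)

1. B_x = -1  [CE ∥ BD ∩ ED ∥ CB]
2. B_y = 8  [CE ∥ BD ∩ ED ∥ CB]
   → B = (-1, 8)
3. A_x = 22  [BC ∥ AD ∩ CD ∥ BA]
4. A_y = 11  [BC ∥ AD ∩ CD ∥ BA]
   → A = (22, 11)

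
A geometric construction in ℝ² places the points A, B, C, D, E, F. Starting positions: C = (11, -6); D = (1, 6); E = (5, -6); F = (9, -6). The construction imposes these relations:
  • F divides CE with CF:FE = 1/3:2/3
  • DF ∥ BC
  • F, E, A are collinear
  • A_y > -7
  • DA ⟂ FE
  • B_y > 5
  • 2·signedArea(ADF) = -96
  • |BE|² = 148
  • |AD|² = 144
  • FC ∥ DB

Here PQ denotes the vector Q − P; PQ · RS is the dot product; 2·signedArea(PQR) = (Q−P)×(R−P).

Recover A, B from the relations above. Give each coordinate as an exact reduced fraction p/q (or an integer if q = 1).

1. A_x = 1  [F, E, A are collinear ∩ DA ⟂ FE]
2. A_y = -6  [F, E, A are collinear ∩ DA ⟂ FE]
   → A = (1, -6)
3. B_x = 3  [DF ∥ BC ∩ FC ∥ DB]
4. B_y = 6  [DF ∥ BC ∩ FC ∥ DB]
   → B = (3, 6)

A = (1, -6)
B = (3, 6)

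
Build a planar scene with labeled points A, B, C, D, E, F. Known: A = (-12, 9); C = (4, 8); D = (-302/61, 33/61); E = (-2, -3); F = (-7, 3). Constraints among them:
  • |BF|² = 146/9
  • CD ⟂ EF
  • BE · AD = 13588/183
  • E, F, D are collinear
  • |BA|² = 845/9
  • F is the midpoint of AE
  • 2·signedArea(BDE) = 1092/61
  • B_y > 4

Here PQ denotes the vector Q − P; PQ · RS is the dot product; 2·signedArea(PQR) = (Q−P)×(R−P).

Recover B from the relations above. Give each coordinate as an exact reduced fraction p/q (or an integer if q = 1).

1. B_x = -10/3  [2·signedArea(BDE) = 1092/61 ∩ BE · AD = 13588/183]
2. B_y = 14/3  [2·signedArea(BDE) = 1092/61 ∩ BE · AD = 13588/183]
   → B = (-10/3, 14/3)

B = (-10/3, 14/3)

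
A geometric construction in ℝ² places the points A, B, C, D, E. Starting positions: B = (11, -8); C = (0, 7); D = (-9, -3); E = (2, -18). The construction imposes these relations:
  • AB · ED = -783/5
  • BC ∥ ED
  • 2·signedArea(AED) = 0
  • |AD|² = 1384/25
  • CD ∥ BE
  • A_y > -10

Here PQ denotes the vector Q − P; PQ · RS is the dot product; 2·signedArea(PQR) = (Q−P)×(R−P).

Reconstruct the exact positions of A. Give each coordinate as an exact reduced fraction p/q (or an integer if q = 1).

1. A_x = -23/5  [2·signedArea(AED) = 0 ∩ AB · ED = -783/5]
2. A_y = -9  [2·signedArea(AED) = 0 ∩ AB · ED = -783/5]
   → A = (-23/5, -9)

A = (-23/5, -9)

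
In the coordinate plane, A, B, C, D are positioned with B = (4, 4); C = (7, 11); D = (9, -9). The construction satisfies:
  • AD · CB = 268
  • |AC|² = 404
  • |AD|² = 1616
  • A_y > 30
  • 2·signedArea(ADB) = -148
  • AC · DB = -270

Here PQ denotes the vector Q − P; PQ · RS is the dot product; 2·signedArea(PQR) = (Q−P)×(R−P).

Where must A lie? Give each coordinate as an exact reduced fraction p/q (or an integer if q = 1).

A = (5, 31)

1. A_x = 5  [2·signedArea(ADB) = -148 ∩ AC · DB = -270]
2. A_y = 31  [2·signedArea(ADB) = -148 ∩ AC · DB = -270]
   → A = (5, 31)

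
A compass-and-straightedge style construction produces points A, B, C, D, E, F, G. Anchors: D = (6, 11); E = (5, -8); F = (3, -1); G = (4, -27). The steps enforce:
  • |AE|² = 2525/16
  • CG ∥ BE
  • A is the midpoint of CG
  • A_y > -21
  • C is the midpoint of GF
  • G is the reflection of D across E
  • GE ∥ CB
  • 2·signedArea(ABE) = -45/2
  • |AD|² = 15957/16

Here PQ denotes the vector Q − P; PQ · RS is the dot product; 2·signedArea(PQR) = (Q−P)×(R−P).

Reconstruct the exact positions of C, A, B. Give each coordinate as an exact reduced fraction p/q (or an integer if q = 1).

A = (15/4, -41/2)
B = (9/2, 5)
C = (7/2, -14)

1. C_x = 7/2  [C is the midpoint of GF]
2. C_y = -14  [C is the midpoint of GF]
   → C = (7/2, -14)
3. A_x = 15/4  [A is the midpoint of CG]
4. A_y = -41/2  [A is the midpoint of CG]
   → A = (15/4, -41/2)
5. B_x = 9/2  [CG ∥ BE ∩ GE ∥ CB]
6. B_y = 5  [CG ∥ BE ∩ GE ∥ CB]
   → B = (9/2, 5)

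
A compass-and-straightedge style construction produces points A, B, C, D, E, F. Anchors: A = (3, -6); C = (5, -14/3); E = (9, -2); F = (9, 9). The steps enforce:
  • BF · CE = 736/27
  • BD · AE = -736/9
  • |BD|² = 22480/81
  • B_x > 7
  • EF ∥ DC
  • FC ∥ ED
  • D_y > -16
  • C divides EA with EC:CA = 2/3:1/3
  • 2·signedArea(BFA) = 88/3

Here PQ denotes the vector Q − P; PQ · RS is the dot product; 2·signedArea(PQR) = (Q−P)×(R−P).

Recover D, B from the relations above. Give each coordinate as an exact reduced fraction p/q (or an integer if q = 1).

B = (23/3, 7/9)
D = (5, -47/3)

1. D_x = 5  [EF ∥ DC ∩ FC ∥ ED]
2. D_y = -47/3  [EF ∥ DC ∩ FC ∥ ED]
   → D = (5, -47/3)
3. B_x = 23/3  [2·signedArea(BFA) = 88/3 ∩ BD · AE = -736/9]
4. B_y = 7/9  [2·signedArea(BFA) = 88/3 ∩ BD · AE = -736/9]
   → B = (23/3, 7/9)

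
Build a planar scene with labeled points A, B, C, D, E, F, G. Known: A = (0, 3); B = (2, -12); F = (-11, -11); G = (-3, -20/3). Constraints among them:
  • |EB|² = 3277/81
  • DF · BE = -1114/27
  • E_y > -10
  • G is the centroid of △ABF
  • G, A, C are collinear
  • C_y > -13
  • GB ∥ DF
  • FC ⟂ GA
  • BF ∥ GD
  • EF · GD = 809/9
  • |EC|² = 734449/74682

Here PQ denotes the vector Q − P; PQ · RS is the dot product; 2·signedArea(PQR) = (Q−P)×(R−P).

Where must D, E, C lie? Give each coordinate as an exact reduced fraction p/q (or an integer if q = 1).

C = (-4545/922, -11879/922)
D = (-16, -17/3)
E = (-4, -89/9)

1. D_x = -16  [GB ∥ DF ∩ BF ∥ GD]
2. D_y = -17/3  [GB ∥ DF ∩ BF ∥ GD]
   → D = (-16, -17/3)
3. E_x = -4  [EF · GD = 809/9 ∩ DF · BE = -1114/27]
4. E_y = -89/9  [EF · GD = 809/9 ∩ DF · BE = -1114/27]
   → E = (-4, -89/9)
5. C_x = -4545/922  [G, A, C are collinear ∩ FC ⟂ GA]
6. C_y = -11879/922  [G, A, C are collinear ∩ FC ⟂ GA]
   → C = (-4545/922, -11879/922)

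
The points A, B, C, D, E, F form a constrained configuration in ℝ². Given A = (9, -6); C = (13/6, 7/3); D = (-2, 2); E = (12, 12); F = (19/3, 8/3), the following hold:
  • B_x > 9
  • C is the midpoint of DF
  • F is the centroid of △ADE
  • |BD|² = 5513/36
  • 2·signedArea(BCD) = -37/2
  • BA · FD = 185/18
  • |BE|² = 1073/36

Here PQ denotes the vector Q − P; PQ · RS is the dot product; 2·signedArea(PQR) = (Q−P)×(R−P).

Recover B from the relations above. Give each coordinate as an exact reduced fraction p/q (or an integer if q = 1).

1. B_x = 55/6  [2·signedArea(BCD) = -37/2 ∩ BA · FD = 185/18]
2. B_y = 22/3  [2·signedArea(BCD) = -37/2 ∩ BA · FD = 185/18]
   → B = (55/6, 22/3)

B = (55/6, 22/3)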